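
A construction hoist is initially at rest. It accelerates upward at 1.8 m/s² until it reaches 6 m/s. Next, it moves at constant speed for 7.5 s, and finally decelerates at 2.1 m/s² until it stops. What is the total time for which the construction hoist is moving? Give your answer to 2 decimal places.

13.69 s

Phase 1 (accelerating): v₀ = 0 m/s, a = 1.8 m/s².
v = v₀ + at → t = (6 − 0) / 1.8 = 3.33 s
v² = v₀² + 2aΔx → Δx = (6² − 0²)/(2·1.8) = 10.0 m

Phase 2 (constant speed): v₀ = 6.00 m/s, a = 0 m/s².
v = v₀ + at = 6.00 + (0)(7.5) = 6.00 m/s
Δx = v₀t + ½at² = 6.00·7.5 + 0.5·0·7.5² = 45.0 m

Phase 3 (decelerating): v₀ = 6.00 m/s, a = -2.1 m/s².
v = v₀ + at → t = (0 − 6.00) / -2.1 = 2.86 s
v² = v₀² + 2aΔx → Δx = (0² − 6.00²)/(2·-2.1) = 8.57 m
Total time = 3.33 + 7.50 + 2.86 = 13.7 s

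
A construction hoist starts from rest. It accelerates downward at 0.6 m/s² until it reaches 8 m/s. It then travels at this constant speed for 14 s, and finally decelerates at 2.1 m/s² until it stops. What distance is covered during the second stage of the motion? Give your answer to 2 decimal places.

Phase 1 (accelerating): v₀ = 0 m/s, a = 0.6 m/s².
v = v₀ + at → t = (8 − 0) / 0.6 = 13.3 s
v² = v₀² + 2aΔx → Δx = (8² − 0²)/(2·0.6) = 53.3 m

Phase 2 (constant speed): v₀ = 8.00 m/s, a = 0 m/s².
v = v₀ + at = 8.00 + (0)(14) = 8.00 m/s
Δx = v₀t + ½at² = 8.00·14 + 0.5·0·14² = 112 m
Distance in phase 2 = 112 m

112.00 m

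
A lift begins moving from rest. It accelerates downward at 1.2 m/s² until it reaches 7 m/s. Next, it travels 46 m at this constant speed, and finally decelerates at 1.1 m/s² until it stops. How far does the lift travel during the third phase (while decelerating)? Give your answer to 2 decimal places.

22.27 m

Phase 1 (accelerating): v₀ = 0 m/s, a = 1.2 m/s².
v = v₀ + at → t = (7 − 0) / 1.2 = 5.83 s
v² = v₀² + 2aΔx → Δx = (7² − 0²)/(2·1.2) = 20.4 m

Phase 2 (constant speed): v₀ = 7.00 m/s, a = 0 m/s².
Constant speed: t = d/v = 46/7.00 = 6.57 s

Phase 3 (decelerating): v₀ = 7.00 m/s, a = -1.1 m/s².
v = v₀ + at → t = (0 − 7.00) / -1.1 = 6.36 s
v² = v₀² + 2aΔx → Δx = (0² − 7.00²)/(2·-1.1) = 22.3 m
Distance in phase 3 = 22.3 m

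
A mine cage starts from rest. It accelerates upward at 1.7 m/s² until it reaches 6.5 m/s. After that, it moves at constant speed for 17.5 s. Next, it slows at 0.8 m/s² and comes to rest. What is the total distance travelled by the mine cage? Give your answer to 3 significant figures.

153 m

Phase 1 (accelerating): v₀ = 0 m/s, a = 1.7 m/s².
v = v₀ + at → t = (6.5 − 0) / 1.7 = 3.82 s
v² = v₀² + 2aΔx → Δx = (6.5² − 0²)/(2·1.7) = 12.4 m

Phase 2 (constant speed): v₀ = 6.50 m/s, a = 0 m/s².
v = v₀ + at = 6.50 + (0)(17.5) = 6.50 m/s
Δx = v₀t + ½at² = 6.50·17.5 + 0.5·0·17.5² = 114 m

Phase 3 (decelerating): v₀ = 6.50 m/s, a = -0.8 m/s².
v = v₀ + at → t = (0 − 6.50) / -0.8 = 8.12 s
v² = v₀² + 2aΔx → Δx = (0² − 6.50²)/(2·-0.8) = 26.4 m
Total distance = 12.4 + 114 + 26.4 = 153 m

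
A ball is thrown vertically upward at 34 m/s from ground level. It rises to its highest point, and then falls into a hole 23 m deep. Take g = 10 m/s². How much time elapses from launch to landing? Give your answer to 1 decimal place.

Phase 1 (rising): v₀ = 34.0 m/s, a = -10 m/s².
v = v₀ + at → t = (0 − 34.0) / -10 = 3.40 s
v² = v₀² + 2aΔx → Δx = (0² − 34.0²)/(2·-10) = 57.8 m

Phase 2 (falling): v₀ = 0 m/s, a = -10 m/s².
Falls 80.8 m from rest: t = √(2·80.8/10) = 4.02 s; v = g·t = 40.2 m/s.
Total time = 3.40 + 4.02 = 7.42 s

7.4 s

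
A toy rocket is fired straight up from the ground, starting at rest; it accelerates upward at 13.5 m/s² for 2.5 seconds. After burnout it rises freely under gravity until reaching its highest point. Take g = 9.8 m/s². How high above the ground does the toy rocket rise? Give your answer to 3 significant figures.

100 m

Phase 1 (powered ascent): v₀ = 0 m/s, a = 13.5 m/s².
v = v₀ + at = 0 + (13.5)(2.5) = 33.8 m/s
Δx = v₀t + ½at² = 0·2.5 + 0.5·13.5·2.5² = 42.2 m

Phase 2 (coasting upward): v₀ = 33.8 m/s, a = -9.8 m/s².
v = v₀ + at → t = (0 − 33.8) / -9.8 = 3.44 s
v² = v₀² + 2aΔx → Δx = (0² − 33.8²)/(2·-9.8) = 58.1 m
Maximum height = 42.2 + 58.1 = 100 m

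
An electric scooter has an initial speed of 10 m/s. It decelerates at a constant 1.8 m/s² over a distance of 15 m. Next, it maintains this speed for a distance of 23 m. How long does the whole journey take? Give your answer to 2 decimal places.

5.18 s

Phase 1 (decelerating): v₀ = 10.0 m/s, a = -1.8 m/s².
v² = v₀² + 2aΔx = 10.0² + 2·-1.8·15 = 46.0 → v = 6.78 m/s
t = (v − v₀)/a = (6.78 − 10.0)/-1.8 = 1.79 s

Phase 2 (constant speed): v₀ = 6.78 m/s, a = 0 m/s².
Constant speed: t = d/v = 23/6.78 = 3.39 s
Total time = 1.79 + 3.39 = 5.18 s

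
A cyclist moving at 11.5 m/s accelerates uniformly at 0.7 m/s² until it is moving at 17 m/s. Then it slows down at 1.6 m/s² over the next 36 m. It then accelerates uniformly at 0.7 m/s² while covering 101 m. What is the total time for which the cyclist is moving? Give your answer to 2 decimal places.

Phase 1 (accelerating): v₀ = 11.5 m/s, a = 0.7 m/s².
v = v₀ + at → t = (17 − 11.5) / 0.7 = 7.86 s
v² = v₀² + 2aΔx → Δx = (17² − 11.5²)/(2·0.7) = 112 m

Phase 2 (decelerating): v₀ = 17.0 m/s, a = -1.6 m/s².
v² = v₀² + 2aΔx = 17.0² + 2·-1.6·36 = 174 → v = 13.2 m/s
t = (v − v₀)/a = (13.2 − 17.0)/-1.6 = 2.39 s

Phase 3 (accelerating): v₀ = 13.2 m/s, a = 0.7 m/s².
v² = v₀² + 2aΔx = 13.2² + 2·0.7·101 = 315 → v = 17.8 m/s
t = (v − v₀)/a = (17.8 − 13.2)/0.7 = 6.53 s
Total time = 7.86 + 2.39 + 6.53 = 16.8 s

16.77 s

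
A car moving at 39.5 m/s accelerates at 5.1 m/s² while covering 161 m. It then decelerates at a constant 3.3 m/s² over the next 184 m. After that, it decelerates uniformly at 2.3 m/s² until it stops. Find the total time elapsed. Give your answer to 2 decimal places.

Phase 1 (accelerating): v₀ = 39.5 m/s, a = 5.1 m/s².
v² = v₀² + 2aΔx = 39.5² + 2·5.1·161 = 3200 → v = 56.6 m/s
t = (v − v₀)/a = (56.6 − 39.5)/5.1 = 3.35 s

Phase 2 (decelerating): v₀ = 56.6 m/s, a = -3.3 m/s².
v² = v₀² + 2aΔx = 56.6² + 2·-3.3·184 = 1990 → v = 44.6 m/s
t = (v − v₀)/a = (44.6 − 56.6)/-3.3 = 3.64 s

Phase 3 (decelerating): v₀ = 44.6 m/s, a = -2.3 m/s².
v = v₀ + at → t = (0 − 44.6) / -2.3 = 19.4 s
v² = v₀² + 2aΔx → Δx = (0² − 44.6²)/(2·-2.3) = 432 m
Total time = 3.35 + 3.64 + 19.4 = 26.4 s

26.37 s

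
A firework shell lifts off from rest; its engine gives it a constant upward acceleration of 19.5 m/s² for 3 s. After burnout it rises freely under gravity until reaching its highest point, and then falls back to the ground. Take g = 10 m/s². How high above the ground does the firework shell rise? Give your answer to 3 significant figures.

259 m

Phase 1 (powered ascent): v₀ = 0 m/s, a = 19.5 m/s².
v = v₀ + at = 0 + (19.5)(3) = 58.5 m/s
Δx = v₀t + ½at² = 0·3 + 0.5·19.5·3² = 87.8 m

Phase 2 (coasting upward): v₀ = 58.5 m/s, a = -10 m/s².
v = v₀ + at → t = (0 − 58.5) / -10 = 5.85 s
v² = v₀² + 2aΔx → Δx = (0² − 58.5²)/(2·-10) = 171 m
Maximum height = 87.8 + 171 = 259 m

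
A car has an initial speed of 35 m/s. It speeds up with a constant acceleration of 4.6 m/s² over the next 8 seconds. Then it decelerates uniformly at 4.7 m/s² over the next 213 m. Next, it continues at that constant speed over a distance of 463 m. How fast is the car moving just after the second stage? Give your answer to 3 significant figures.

Phase 1 (accelerating): v₀ = 35.0 m/s, a = 4.6 m/s².
v = v₀ + at = 35.0 + (4.6)(8) = 71.8 m/s
Δx = v₀t + ½at² = 35.0·8 + 0.5·4.6·8² = 427 m

Phase 2 (decelerating): v₀ = 71.8 m/s, a = -4.7 m/s².
v² = v₀² + 2aΔx = 71.8² + 2·-4.7·213 = 3150 → v = 56.2 m/s
t = (v − v₀)/a = (56.2 − 71.8)/-4.7 = 3.33 s
Speed at end of phase 2 = 56.2 m/s

56.2 m/s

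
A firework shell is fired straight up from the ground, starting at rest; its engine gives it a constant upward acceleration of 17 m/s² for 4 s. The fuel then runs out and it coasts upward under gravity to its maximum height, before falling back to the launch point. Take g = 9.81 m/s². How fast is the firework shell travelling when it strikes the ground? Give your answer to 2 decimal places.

Phase 1 (powered ascent): v₀ = 0 m/s, a = 17 m/s².
v = v₀ + at = 0 + (17)(4) = 68.0 m/s
Δx = v₀t + ½at² = 0·4 + 0.5·17·4² = 136 m

Phase 2 (coasting upward): v₀ = 68.0 m/s, a = -9.81 m/s².
v = v₀ + at → t = (0 − 68.0) / -9.81 = 6.93 s
v² = v₀² + 2aΔx → Δx = (0² − 68.0²)/(2·-9.81) = 236 m

Phase 3 (free fall): v₀ = 0 m/s, a = -9.81 m/s².
Falls 372 m from rest: t = √(2·372/9.81) = 8.70 s; v = g·t = 85.4 m/s.
Impact speed = 85.4 m/s

85.40 m/s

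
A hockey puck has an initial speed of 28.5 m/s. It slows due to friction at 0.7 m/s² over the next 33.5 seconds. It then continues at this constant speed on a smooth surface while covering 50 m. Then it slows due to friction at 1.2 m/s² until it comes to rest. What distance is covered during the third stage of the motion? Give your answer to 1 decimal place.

Phase 1 (decelerating): v₀ = 28.5 m/s, a = -0.7 m/s².
v = v₀ + at = 28.5 + (-0.7)(33.5) = 5.05 m/s
Δx = v₀t + ½at² = 28.5·33.5 + 0.5·-0.7·33.5² = 562 m

Phase 2 (constant speed): v₀ = 5.05 m/s, a = 0 m/s².
Constant speed: t = d/v = 50/5.05 = 9.90 s

Phase 3 (decelerating): v₀ = 5.05 m/s, a = -1.2 m/s².
v = v₀ + at → t = (0 − 5.05) / -1.2 = 4.21 s
v² = v₀² + 2aΔx → Δx = (0² − 5.05²)/(2·-1.2) = 10.6 m
Distance in phase 3 = 10.6 m

10.6 m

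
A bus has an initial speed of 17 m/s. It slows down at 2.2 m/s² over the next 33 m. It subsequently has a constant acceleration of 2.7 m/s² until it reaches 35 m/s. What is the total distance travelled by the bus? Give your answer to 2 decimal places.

233.22 m

Phase 1 (decelerating): v₀ = 17.0 m/s, a = -2.2 m/s².
v² = v₀² + 2aΔx = 17.0² + 2·-2.2·33 = 144 → v = 12.0 m/s
t = (v − v₀)/a = (12.0 − 17.0)/-2.2 = 2.28 s

Phase 2 (accelerating): v₀ = 12.0 m/s, a = 2.7 m/s².
v = v₀ + at → t = (35 − 12.0) / 2.7 = 8.52 s
v² = v₀² + 2aΔx → Δx = (35² − 12.0²)/(2·2.7) = 200 m
Total distance = 33.0 + 200 = 233 m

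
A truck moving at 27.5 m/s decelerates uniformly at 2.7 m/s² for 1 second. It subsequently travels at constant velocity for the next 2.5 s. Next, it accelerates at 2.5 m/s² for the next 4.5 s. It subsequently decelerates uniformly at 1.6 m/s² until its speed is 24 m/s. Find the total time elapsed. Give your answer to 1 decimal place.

15.5 s

Phase 1 (decelerating): v₀ = 27.5 m/s, a = -2.7 m/s².
v = v₀ + at = 27.5 + (-2.7)(1) = 24.8 m/s
Δx = v₀t + ½at² = 27.5·1 + 0.5·-2.7·1² = 26.1 m

Phase 2 (constant speed): v₀ = 24.8 m/s, a = 0 m/s².
v = v₀ + at = 24.8 + (0)(2.5) = 24.8 m/s
Δx = v₀t + ½at² = 24.8·2.5 + 0.5·0·2.5² = 62.0 m

Phase 3 (accelerating): v₀ = 24.8 m/s, a = 2.5 m/s².
v = v₀ + at = 24.8 + (2.5)(4.5) = 36.0 m/s
Δx = v₀t + ½at² = 24.8·4.5 + 0.5·2.5·4.5² = 137 m

Phase 4 (decelerating): v₀ = 36.0 m/s, a = -1.6 m/s².
v = v₀ + at → t = (24 − 36.0) / -1.6 = 7.53 s
v² = v₀² + 2aΔx → Δx = (24² − 36.0²)/(2·-1.6) = 226 m
Total time = 1.00 + 2.50 + 4.50 + 7.53 = 15.5 s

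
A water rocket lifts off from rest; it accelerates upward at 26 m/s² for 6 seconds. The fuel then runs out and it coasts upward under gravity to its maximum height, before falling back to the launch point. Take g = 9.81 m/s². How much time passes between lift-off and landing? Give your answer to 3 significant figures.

Phase 1 (powered ascent): v₀ = 0 m/s, a = 26 m/s².
v = v₀ + at = 0 + (26)(6) = 156 m/s
Δx = v₀t + ½at² = 0·6 + 0.5·26·6² = 468 m

Phase 2 (coasting upward): v₀ = 156 m/s, a = -9.81 m/s².
v = v₀ + at → t = (0 − 156) / -9.81 = 15.9 s
v² = v₀² + 2aΔx → Δx = (0² − 156²)/(2·-9.81) = 1240 m

Phase 3 (free fall): v₀ = 0 m/s, a = -9.81 m/s².
Falls 1710 m from rest: t = √(2·1710/9.81) = 18.7 s; v = g·t = 183 m/s.
Total time = 6.00 + 15.9 + 18.7 = 40.6 s

40.6 s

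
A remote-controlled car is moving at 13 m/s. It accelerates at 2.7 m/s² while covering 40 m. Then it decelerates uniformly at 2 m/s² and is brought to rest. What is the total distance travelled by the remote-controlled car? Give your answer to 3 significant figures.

136 m

Phase 1 (accelerating): v₀ = 13.0 m/s, a = 2.7 m/s².
v² = v₀² + 2aΔx = 13.0² + 2·2.7·40 = 385 → v = 19.6 m/s
t = (v − v₀)/a = (19.6 − 13.0)/2.7 = 2.45 s

Phase 2 (decelerating): v₀ = 19.6 m/s, a = -2 m/s².
v = v₀ + at → t = (0 − 19.6) / -2 = 9.81 s
v² = v₀² + 2aΔx → Δx = (0² − 19.6²)/(2·-2) = 96.2 m
Total distance = 40.0 + 96.2 = 136 m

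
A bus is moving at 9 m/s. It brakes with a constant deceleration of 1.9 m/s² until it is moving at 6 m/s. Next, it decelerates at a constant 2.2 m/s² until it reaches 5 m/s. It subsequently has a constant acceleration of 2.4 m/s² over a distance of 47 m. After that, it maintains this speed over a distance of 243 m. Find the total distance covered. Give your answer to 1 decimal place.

304.3 m

Phase 1 (decelerating): v₀ = 9.00 m/s, a = -1.9 m/s².
v = v₀ + at → t = (6 − 9.00) / -1.9 = 1.58 s
v² = v₀² + 2aΔx → Δx = (6² − 9.00²)/(2·-1.9) = 11.8 m

Phase 2 (decelerating): v₀ = 6.00 m/s, a = -2.2 m/s².
v = v₀ + at → t = (5 − 6.00) / -2.2 = 0.455 s
v² = v₀² + 2aΔx → Δx = (5² − 6.00²)/(2·-2.2) = 2.50 m

Phase 3 (accelerating): v₀ = 5.00 m/s, a = 2.4 m/s².
v² = v₀² + 2aΔx = 5.00² + 2·2.4·47 = 251 → v = 15.8 m/s
t = (v − v₀)/a = (15.8 − 5.00)/2.4 = 4.51 s

Phase 4 (constant speed): v₀ = 15.8 m/s, a = 0 m/s².
Constant speed: t = d/v = 243/15.8 = 15.4 s
Total distance = 11.8 + 2.50 + 47.0 + 243 = 304 m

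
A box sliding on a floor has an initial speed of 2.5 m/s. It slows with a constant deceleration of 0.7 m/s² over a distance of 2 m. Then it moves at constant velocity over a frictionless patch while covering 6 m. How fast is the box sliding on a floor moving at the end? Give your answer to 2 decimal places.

1.86 m/s

Phase 1 (decelerating): v₀ = 2.50 m/s, a = -0.7 m/s².
v² = v₀² + 2aΔx = 2.50² + 2·-0.7·2 = 3.45 → v = 1.86 m/s
t = (v − v₀)/a = (1.86 − 2.50)/-0.7 = 0.918 s

Phase 2 (constant speed): v₀ = 1.86 m/s, a = 0 m/s².
Constant speed: t = d/v = 6/1.86 = 3.23 s
Final speed = 1.86 m/s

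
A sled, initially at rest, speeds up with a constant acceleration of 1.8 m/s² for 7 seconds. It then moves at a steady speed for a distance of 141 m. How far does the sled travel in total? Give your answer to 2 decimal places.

Phase 1 (accelerating): v₀ = 0 m/s, a = 1.8 m/s².
v = v₀ + at = 0 + (1.8)(7) = 12.6 m/s
Δx = v₀t + ½at² = 0·7 + 0.5·1.8·7² = 44.1 m

Phase 2 (constant speed): v₀ = 12.6 m/s, a = 0 m/s².
Constant speed: t = d/v = 141/12.6 = 11.2 s
Total distance = 44.1 + 141 = 185 m

185.10 m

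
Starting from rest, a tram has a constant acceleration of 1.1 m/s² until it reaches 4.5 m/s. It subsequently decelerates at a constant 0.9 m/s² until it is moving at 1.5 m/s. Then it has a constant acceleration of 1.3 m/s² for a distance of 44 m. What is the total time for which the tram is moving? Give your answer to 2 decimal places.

Phase 1 (accelerating): v₀ = 0 m/s, a = 1.1 m/s².
v = v₀ + at → t = (4.5 − 0) / 1.1 = 4.09 s
v² = v₀² + 2aΔx → Δx = (4.5² − 0²)/(2·1.1) = 9.20 m

Phase 2 (decelerating): v₀ = 4.50 m/s, a = -0.9 m/s².
v = v₀ + at → t = (1.5 − 4.50) / -0.9 = 3.33 s
v² = v₀² + 2aΔx → Δx = (1.5² − 4.50²)/(2·-0.9) = 10.0 m

Phase 3 (accelerating): v₀ = 1.50 m/s, a = 1.3 m/s².
v² = v₀² + 2aΔx = 1.50² + 2·1.3·44 = 117 → v = 10.8 m/s
t = (v − v₀)/a = (10.8 − 1.50)/1.3 = 7.15 s
Total time = 4.09 + 3.33 + 7.15 = 14.6 s

14.58 s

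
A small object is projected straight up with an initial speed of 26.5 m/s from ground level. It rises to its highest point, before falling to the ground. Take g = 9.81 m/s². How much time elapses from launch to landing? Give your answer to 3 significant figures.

Phase 1 (rising): v₀ = 26.5 m/s, a = -9.81 m/s².
v = v₀ + at → t = (0 − 26.5) / -9.81 = 2.70 s
v² = v₀² + 2aΔx → Δx = (0² − 26.5²)/(2·-9.81) = 35.8 m

Phase 2 (falling): v₀ = 0 m/s, a = -9.81 m/s².
Falls 35.8 m from rest: t = √(2·35.8/9.81) = 2.70 s; v = g·t = 26.5 m/s.
Total time = 2.70 + 2.70 = 5.40 s

5.40 s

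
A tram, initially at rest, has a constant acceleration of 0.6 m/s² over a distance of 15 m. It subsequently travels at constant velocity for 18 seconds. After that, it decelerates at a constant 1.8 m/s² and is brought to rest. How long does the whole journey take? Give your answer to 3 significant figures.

27.4 s

Phase 1 (accelerating): v₀ = 0 m/s, a = 0.6 m/s².
v² = v₀² + 2aΔx = 0² + 2·0.6·15 = 18.0 → v = 4.24 m/s
t = (v − v₀)/a = (4.24 − 0)/0.6 = 7.07 s

Phase 2 (constant speed): v₀ = 4.24 m/s, a = 0 m/s².
v = v₀ + at = 4.24 + (0)(18) = 4.24 m/s
Δx = v₀t + ½at² = 4.24·18 + 0.5·0·18² = 76.4 m

Phase 3 (decelerating): v₀ = 4.24 m/s, a = -1.8 m/s².
v = v₀ + at → t = (0 − 4.24) / -1.8 = 2.36 s
v² = v₀² + 2aΔx → Δx = (0² − 4.24²)/(2·-1.8) = 5.00 m
Total time = 7.07 + 18.0 + 2.36 = 27.4 s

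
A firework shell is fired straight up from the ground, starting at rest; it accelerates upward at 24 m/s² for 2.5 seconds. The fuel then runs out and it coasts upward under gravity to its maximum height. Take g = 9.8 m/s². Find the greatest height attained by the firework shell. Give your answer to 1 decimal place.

Phase 1 (powered ascent): v₀ = 0 m/s, a = 24 m/s².
v = v₀ + at = 0 + (24)(2.5) = 60.0 m/s
Δx = v₀t + ½at² = 0·2.5 + 0.5·24·2.5² = 75.0 m

Phase 2 (coasting upward): v₀ = 60.0 m/s, a = -9.8 m/s².
v = v₀ + at → t = (0 − 60.0) / -9.8 = 6.12 s
v² = v₀² + 2aΔx → Δx = (0² − 60.0²)/(2·-9.8) = 184 m
Maximum height = 75.0 + 184 = 259 m

258.7 m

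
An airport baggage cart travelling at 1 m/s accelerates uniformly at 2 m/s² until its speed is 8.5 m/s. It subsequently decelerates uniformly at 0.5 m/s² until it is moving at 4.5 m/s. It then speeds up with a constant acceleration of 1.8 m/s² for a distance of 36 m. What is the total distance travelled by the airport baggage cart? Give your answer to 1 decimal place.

105.8 m

Phase 1 (accelerating): v₀ = 1.00 m/s, a = 2 m/s².
v = v₀ + at → t = (8.5 − 1.00) / 2 = 3.75 s
v² = v₀² + 2aΔx → Δx = (8.5² − 1.00²)/(2·2) = 17.8 m

Phase 2 (decelerating): v₀ = 8.50 m/s, a = -0.5 m/s².
v = v₀ + at → t = (4.5 − 8.50) / -0.5 = 8.00 s
v² = v₀² + 2aΔx → Δx = (4.5² − 8.50²)/(2·-0.5) = 52.0 m

Phase 3 (accelerating): v₀ = 4.50 m/s, a = 1.8 m/s².
v² = v₀² + 2aΔx = 4.50² + 2·1.8·36 = 150 → v = 12.2 m/s
t = (v − v₀)/a = (12.2 − 4.50)/1.8 = 4.30 s
Total distance = 17.8 + 52.0 + 36.0 = 106 m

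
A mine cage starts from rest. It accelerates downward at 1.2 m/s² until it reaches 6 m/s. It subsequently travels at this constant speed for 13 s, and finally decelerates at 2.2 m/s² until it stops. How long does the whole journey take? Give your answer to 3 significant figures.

20.7 s

Phase 1 (accelerating): v₀ = 0 m/s, a = 1.2 m/s².
v = v₀ + at → t = (6 − 0) / 1.2 = 5.00 s
v² = v₀² + 2aΔx → Δx = (6² − 0²)/(2·1.2) = 15.0 m

Phase 2 (constant speed): v₀ = 6.00 m/s, a = 0 m/s².
v = v₀ + at = 6.00 + (0)(13) = 6.00 m/s
Δx = v₀t + ½at² = 6.00·13 + 0.5·0·13² = 78.0 m

Phase 3 (decelerating): v₀ = 6.00 m/s, a = -2.2 m/s².
v = v₀ + at → t = (0 − 6.00) / -2.2 = 2.73 s
v² = v₀² + 2aΔx → Δx = (0² − 6.00²)/(2·-2.2) = 8.18 m
Total time = 5.00 + 13.0 + 2.73 = 20.7 s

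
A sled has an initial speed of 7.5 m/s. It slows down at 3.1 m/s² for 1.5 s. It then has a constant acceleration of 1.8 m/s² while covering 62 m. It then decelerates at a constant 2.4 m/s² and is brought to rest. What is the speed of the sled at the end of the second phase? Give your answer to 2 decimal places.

15.21 m/s

Phase 1 (decelerating): v₀ = 7.50 m/s, a = -3.1 m/s².
v = v₀ + at = 7.50 + (-3.1)(1.5) = 2.85 m/s
Δx = v₀t + ½at² = 7.50·1.5 + 0.5·-3.1·1.5² = 7.76 m

Phase 2 (accelerating): v₀ = 2.85 m/s, a = 1.8 m/s².
v² = v₀² + 2aΔx = 2.85² + 2·1.8·62 = 231 → v = 15.2 m/s
t = (v − v₀)/a = (15.2 − 2.85)/1.8 = 6.87 s
Speed at end of phase 2 = 15.2 m/s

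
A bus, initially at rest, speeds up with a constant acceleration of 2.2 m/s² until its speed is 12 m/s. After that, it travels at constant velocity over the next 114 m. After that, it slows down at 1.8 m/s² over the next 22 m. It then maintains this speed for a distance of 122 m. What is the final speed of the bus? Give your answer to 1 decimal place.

Phase 1 (accelerating): v₀ = 0 m/s, a = 2.2 m/s².
v = v₀ + at → t = (12 − 0) / 2.2 = 5.45 s
v² = v₀² + 2aΔx → Δx = (12² − 0²)/(2·2.2) = 32.7 m

Phase 2 (constant speed): v₀ = 12.0 m/s, a = 0 m/s².
Constant speed: t = d/v = 114/12.0 = 9.50 s

Phase 3 (decelerating): v₀ = 12.0 m/s, a = -1.8 m/s².
v² = v₀² + 2aΔx = 12.0² + 2·-1.8·22 = 64.8 → v = 8.05 m/s
t = (v − v₀)/a = (8.05 − 12.0)/-1.8 = 2.19 s

Phase 4 (constant speed): v₀ = 8.05 m/s, a = 0 m/s².
Constant speed: t = d/v = 122/8.05 = 15.2 s
Final speed = 8.05 m/s

8.0 m/s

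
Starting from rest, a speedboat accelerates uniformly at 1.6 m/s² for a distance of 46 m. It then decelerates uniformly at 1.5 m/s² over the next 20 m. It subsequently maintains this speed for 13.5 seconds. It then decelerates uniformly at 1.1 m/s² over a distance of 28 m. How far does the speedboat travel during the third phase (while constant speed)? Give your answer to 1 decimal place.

Phase 1 (accelerating): v₀ = 0 m/s, a = 1.6 m/s².
v² = v₀² + 2aΔx = 0² + 2·1.6·46 = 147 → v = 12.1 m/s
t = (v − v₀)/a = (12.1 − 0)/1.6 = 7.58 s

Phase 2 (decelerating): v₀ = 12.1 m/s, a = -1.5 m/s².
v² = v₀² + 2aΔx = 12.1² + 2·-1.5·20 = 87.2 → v = 9.34 m/s
t = (v − v₀)/a = (9.34 − 12.1)/-1.5 = 1.86 s

Phase 3 (constant speed): v₀ = 9.34 m/s, a = 0 m/s².
v = v₀ + at = 9.34 + (0)(13.5) = 9.34 m/s
Δx = v₀t + ½at² = 9.34·13.5 + 0.5·0·13.5² = 126 m
Distance in phase 3 = 126 m

126.1 m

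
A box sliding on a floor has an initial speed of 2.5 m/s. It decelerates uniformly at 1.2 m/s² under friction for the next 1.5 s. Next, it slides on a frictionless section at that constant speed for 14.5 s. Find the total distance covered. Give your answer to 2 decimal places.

12.55 m

Phase 1 (decelerating): v₀ = 2.50 m/s, a = -1.2 m/s².
v = v₀ + at = 2.50 + (-1.2)(1.5) = 0.700 m/s
Δx = v₀t + ½at² = 2.50·1.5 + 0.5·-1.2·1.5² = 2.40 m

Phase 2 (constant speed): v₀ = 0.700 m/s, a = 0 m/s².
v = v₀ + at = 0.700 + (0)(14.5) = 0.700 m/s
Δx = v₀t + ½at² = 0.700·14.5 + 0.5·0·14.5² = 10.2 m
Total distance = 2.40 + 10.2 = 12.6 m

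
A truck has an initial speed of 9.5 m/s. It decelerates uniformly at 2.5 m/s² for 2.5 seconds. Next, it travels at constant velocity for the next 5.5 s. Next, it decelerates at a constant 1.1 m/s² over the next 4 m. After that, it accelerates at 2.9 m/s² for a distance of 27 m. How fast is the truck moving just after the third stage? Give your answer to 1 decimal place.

Phase 1 (decelerating): v₀ = 9.50 m/s, a = -2.5 m/s².
v = v₀ + at = 9.50 + (-2.5)(2.5) = 3.25 m/s
Δx = v₀t + ½at² = 9.50·2.5 + 0.5·-2.5·2.5² = 15.9 m

Phase 2 (constant speed): v₀ = 3.25 m/s, a = 0 m/s².
v = v₀ + at = 3.25 + (0)(5.5) = 3.25 m/s
Δx = v₀t + ½at² = 3.25·5.5 + 0.5·0·5.5² = 17.9 m

Phase 3 (decelerating): v₀ = 3.25 m/s, a = -1.1 m/s².
v² = v₀² + 2aΔx = 3.25² + 2·-1.1·4 = 1.76 → v = 1.33 m/s
t = (v − v₀)/a = (1.33 − 3.25)/-1.1 = 1.75 s
Speed at end of phase 3 = 1.33 m/s

1.3 m/s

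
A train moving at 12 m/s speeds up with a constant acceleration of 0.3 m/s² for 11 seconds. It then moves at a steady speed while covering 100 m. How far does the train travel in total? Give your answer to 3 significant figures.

Phase 1 (accelerating): v₀ = 12.0 m/s, a = 0.3 m/s².
v = v₀ + at = 12.0 + (0.3)(11) = 15.3 m/s
Δx = v₀t + ½at² = 12.0·11 + 0.5·0.3·11² = 150 m

Phase 2 (constant speed): v₀ = 15.3 m/s, a = 0 m/s².
Constant speed: t = d/v = 100/15.3 = 6.54 s
Total distance = 150 + 100 = 250 m

250 m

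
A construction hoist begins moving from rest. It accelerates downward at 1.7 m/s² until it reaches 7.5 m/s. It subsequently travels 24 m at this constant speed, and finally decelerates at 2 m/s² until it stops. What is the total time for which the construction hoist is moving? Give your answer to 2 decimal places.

Phase 1 (accelerating): v₀ = 0 m/s, a = 1.7 m/s².
v = v₀ + at → t = (7.5 − 0) / 1.7 = 4.41 s
v² = v₀² + 2aΔx → Δx = (7.5² − 0²)/(2·1.7) = 16.5 m

Phase 2 (constant speed): v₀ = 7.50 m/s, a = 0 m/s².
Constant speed: t = d/v = 24/7.50 = 3.20 s

Phase 3 (decelerating): v₀ = 7.50 m/s, a = -2 m/s².
v = v₀ + at → t = (0 − 7.50) / -2 = 3.75 s
v² = v₀² + 2aΔx → Δx = (0² − 7.50²)/(2·-2) = 14.1 m
Total time = 4.41 + 3.20 + 3.75 = 11.4 s

11.36 s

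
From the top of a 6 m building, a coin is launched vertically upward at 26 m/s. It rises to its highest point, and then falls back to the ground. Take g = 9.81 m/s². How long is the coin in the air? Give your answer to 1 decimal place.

5.5 s

Phase 1 (rising): v₀ = 26.0 m/s, a = -9.81 m/s².
v = v₀ + at → t = (0 − 26.0) / -9.81 = 2.65 s
v² = v₀² + 2aΔx → Δx = (0² − 26.0²)/(2·-9.81) = 34.5 m

Phase 2 (falling): v₀ = 0 m/s, a = -9.81 m/s².
Falls 40.5 m from rest: t = √(2·40.5/9.81) = 2.87 s; v = g·t = 28.2 m/s.
Total time = 2.65 + 2.87 = 5.52 s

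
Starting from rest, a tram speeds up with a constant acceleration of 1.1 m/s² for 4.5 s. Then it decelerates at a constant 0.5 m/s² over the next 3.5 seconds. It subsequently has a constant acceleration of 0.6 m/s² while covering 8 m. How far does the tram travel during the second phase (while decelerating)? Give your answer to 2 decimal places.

14.26 m

Phase 1 (accelerating): v₀ = 0 m/s, a = 1.1 m/s².
v = v₀ + at = 0 + (1.1)(4.5) = 4.95 m/s
Δx = v₀t + ½at² = 0·4.5 + 0.5·1.1·4.5² = 11.1 m

Phase 2 (decelerating): v₀ = 4.95 m/s, a = -0.5 m/s².
v = v₀ + at = 4.95 + (-0.5)(3.5) = 3.20 m/s
Δx = v₀t + ½at² = 4.95·3.5 + 0.5·-0.5·3.5² = 14.3 m
Distance in phase 2 = 14.3 m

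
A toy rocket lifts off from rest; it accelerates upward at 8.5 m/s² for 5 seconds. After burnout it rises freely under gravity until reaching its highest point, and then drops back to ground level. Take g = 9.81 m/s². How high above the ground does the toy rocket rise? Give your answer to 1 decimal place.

198.3 m

Phase 1 (powered ascent): v₀ = 0 m/s, a = 8.5 m/s².
v = v₀ + at = 0 + (8.5)(5) = 42.5 m/s
Δx = v₀t + ½at² = 0·5 + 0.5·8.5·5² = 106 m

Phase 2 (coasting upward): v₀ = 42.5 m/s, a = -9.81 m/s².
v = v₀ + at → t = (0 − 42.5) / -9.81 = 4.33 s
v² = v₀² + 2aΔx → Δx = (0² − 42.5²)/(2·-9.81) = 92.1 m
Maximum height = 106 + 92.1 = 198 m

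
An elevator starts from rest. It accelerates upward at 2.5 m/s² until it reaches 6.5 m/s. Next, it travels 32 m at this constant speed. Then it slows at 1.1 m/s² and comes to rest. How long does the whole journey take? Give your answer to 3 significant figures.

13.4 s

Phase 1 (accelerating): v₀ = 0 m/s, a = 2.5 m/s².
v = v₀ + at → t = (6.5 − 0) / 2.5 = 2.60 s
v² = v₀² + 2aΔx → Δx = (6.5² − 0²)/(2·2.5) = 8.45 m

Phase 2 (constant speed): v₀ = 6.50 m/s, a = 0 m/s².
Constant speed: t = d/v = 32/6.50 = 4.92 s

Phase 3 (decelerating): v₀ = 6.50 m/s, a = -1.1 m/s².
v = v₀ + at → t = (0 − 6.50) / -1.1 = 5.91 s
v² = v₀² + 2aΔx → Δx = (0² − 6.50²)/(2·-1.1) = 19.2 m
Total time = 2.60 + 4.92 + 5.91 = 13.4 s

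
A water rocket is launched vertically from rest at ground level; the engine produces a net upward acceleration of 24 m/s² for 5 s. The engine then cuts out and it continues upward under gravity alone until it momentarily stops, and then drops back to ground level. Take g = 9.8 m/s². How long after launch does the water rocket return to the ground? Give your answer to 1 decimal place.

31.8 s

Phase 1 (powered ascent): v₀ = 0 m/s, a = 24 m/s².
v = v₀ + at = 0 + (24)(5) = 120 m/s
Δx = v₀t + ½at² = 0·5 + 0.5·24·5² = 300 m

Phase 2 (coasting upward): v₀ = 120 m/s, a = -9.8 m/s².
v = v₀ + at → t = (0 − 120) / -9.8 = 12.2 s
v² = v₀² + 2aΔx → Δx = (0² − 120²)/(2·-9.8) = 735 m

Phase 3 (free fall): v₀ = 0 m/s, a = -9.8 m/s².
Falls 1030 m from rest: t = √(2·1030/9.8) = 14.5 s; v = g·t = 142 m/s.
Total time = 5.00 + 12.2 + 14.5 = 31.8 s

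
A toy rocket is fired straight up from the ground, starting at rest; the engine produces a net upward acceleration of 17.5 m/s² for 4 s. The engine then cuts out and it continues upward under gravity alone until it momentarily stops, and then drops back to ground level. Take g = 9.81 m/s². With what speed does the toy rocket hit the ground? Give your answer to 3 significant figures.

87.4 m/s

Phase 1 (powered ascent): v₀ = 0 m/s, a = 17.5 m/s².
v = v₀ + at = 0 + (17.5)(4) = 70.0 m/s
Δx = v₀t + ½at² = 0·4 + 0.5·17.5·4² = 140 m

Phase 2 (coasting upward): v₀ = 70.0 m/s, a = -9.81 m/s².
v = v₀ + at → t = (0 − 70.0) / -9.81 = 7.14 s
v² = v₀² + 2aΔx → Δx = (0² − 70.0²)/(2·-9.81) = 250 m

Phase 3 (free fall): v₀ = 0 m/s, a = -9.81 m/s².
Falls 390 m from rest: t = √(2·390/9.81) = 8.91 s; v = g·t = 87.4 m/s.
Impact speed = 87.4 m/s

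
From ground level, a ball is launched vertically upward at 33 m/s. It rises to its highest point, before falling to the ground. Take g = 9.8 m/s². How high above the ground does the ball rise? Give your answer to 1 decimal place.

55.6 m

Phase 1 (rising): v₀ = 33.0 m/s, a = -9.8 m/s².
v = v₀ + at → t = (0 − 33.0) / -9.8 = 3.37 s
v² = v₀² + 2aΔx → Δx = (0² − 33.0²)/(2·-9.8) = 55.6 m
Maximum height = 55.6 m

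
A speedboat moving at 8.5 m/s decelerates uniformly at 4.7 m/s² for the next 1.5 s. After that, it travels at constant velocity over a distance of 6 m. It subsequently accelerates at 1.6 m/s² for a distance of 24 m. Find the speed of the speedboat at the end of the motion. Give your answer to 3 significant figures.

8.88 m/s

Phase 1 (decelerating): v₀ = 8.50 m/s, a = -4.7 m/s².
v = v₀ + at = 8.50 + (-4.7)(1.5) = 1.45 m/s
Δx = v₀t + ½at² = 8.50·1.5 + 0.5·-4.7·1.5² = 7.46 m

Phase 2 (constant speed): v₀ = 1.45 m/s, a = 0 m/s².
Constant speed: t = d/v = 6/1.45 = 4.14 s

Phase 3 (accelerating): v₀ = 1.45 m/s, a = 1.6 m/s².
v² = v₀² + 2aΔx = 1.45² + 2·1.6·24 = 78.9 → v = 8.88 m/s
t = (v − v₀)/a = (8.88 − 1.45)/1.6 = 4.65 s
Final speed = 8.88 m/s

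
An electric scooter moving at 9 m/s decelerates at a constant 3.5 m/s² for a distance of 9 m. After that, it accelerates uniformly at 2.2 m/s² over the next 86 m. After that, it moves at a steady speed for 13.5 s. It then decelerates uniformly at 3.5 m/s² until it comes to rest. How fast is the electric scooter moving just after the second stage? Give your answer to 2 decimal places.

Phase 1 (decelerating): v₀ = 9.00 m/s, a = -3.5 m/s².
v² = v₀² + 2aΔx = 9.00² + 2·-3.5·9 = 18.0 → v = 4.24 m/s
t = (v − v₀)/a = (4.24 − 9.00)/-3.5 = 1.36 s

Phase 2 (accelerating): v₀ = 4.24 m/s, a = 2.2 m/s².
v² = v₀² + 2aΔx = 4.24² + 2·2.2·86 = 396 → v = 19.9 m/s
t = (v − v₀)/a = (19.9 − 4.24)/2.2 = 7.12 s
Speed at end of phase 2 = 19.9 m/s

19.91 m/s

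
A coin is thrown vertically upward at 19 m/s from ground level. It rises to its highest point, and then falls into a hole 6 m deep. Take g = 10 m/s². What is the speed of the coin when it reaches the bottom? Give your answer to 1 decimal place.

Phase 1 (rising): v₀ = 19.0 m/s, a = -10 m/s².
v = v₀ + at → t = (0 − 19.0) / -10 = 1.90 s
v² = v₀² + 2aΔx → Δx = (0² − 19.0²)/(2·-10) = 18.1 m

Phase 2 (falling): v₀ = 0 m/s, a = -10 m/s².
Falls 24.1 m from rest: t = √(2·24.1/10) = 2.19 s; v = g·t = 21.9 m/s.
Final speed = 21.9 m/s

21.9 m/s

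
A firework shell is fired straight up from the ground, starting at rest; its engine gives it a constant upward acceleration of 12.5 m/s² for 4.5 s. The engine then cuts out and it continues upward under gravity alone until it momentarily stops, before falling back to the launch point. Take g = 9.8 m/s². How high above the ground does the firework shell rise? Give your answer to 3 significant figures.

Phase 1 (powered ascent): v₀ = 0 m/s, a = 12.5 m/s².
v = v₀ + at = 0 + (12.5)(4.5) = 56.2 m/s
Δx = v₀t + ½at² = 0·4.5 + 0.5·12.5·4.5² = 127 m

Phase 2 (coasting upward): v₀ = 56.2 m/s, a = -9.8 m/s².
v = v₀ + at → t = (0 − 56.2) / -9.8 = 5.74 s
v² = v₀² + 2aΔx → Δx = (0² − 56.2²)/(2·-9.8) = 161 m
Maximum height = 127 + 161 = 288 m

288 m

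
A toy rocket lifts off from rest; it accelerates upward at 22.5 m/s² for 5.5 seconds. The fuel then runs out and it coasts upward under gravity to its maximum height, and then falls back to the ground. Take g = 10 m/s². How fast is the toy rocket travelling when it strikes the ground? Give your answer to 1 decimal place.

148.7 m/s

Phase 1 (powered ascent): v₀ = 0 m/s, a = 22.5 m/s².
v = v₀ + at = 0 + (22.5)(5.5) = 124 m/s
Δx = v₀t + ½at² = 0·5.5 + 0.5·22.5·5.5² = 340 m

Phase 2 (coasting upward): v₀ = 124 m/s, a = -10 m/s².
v = v₀ + at → t = (0 − 124) / -10 = 12.4 s
v² = v₀² + 2aΔx → Δx = (0² − 124²)/(2·-10) = 766 m

Phase 3 (free fall): v₀ = 0 m/s, a = -10 m/s².
Falls 1110 m from rest: t = √(2·1110/10) = 14.9 s; v = g·t = 149 m/s.
Impact speed = 149 m/s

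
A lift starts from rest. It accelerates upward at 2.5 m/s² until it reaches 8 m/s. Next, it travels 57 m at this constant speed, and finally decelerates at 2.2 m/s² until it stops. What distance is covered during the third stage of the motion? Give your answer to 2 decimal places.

Phase 1 (accelerating): v₀ = 0 m/s, a = 2.5 m/s².
v = v₀ + at → t = (8 − 0) / 2.5 = 3.20 s
v² = v₀² + 2aΔx → Δx = (8² − 0²)/(2·2.5) = 12.8 m

Phase 2 (constant speed): v₀ = 8.00 m/s, a = 0 m/s².
Constant speed: t = d/v = 57/8.00 = 7.12 s

Phase 3 (decelerating): v₀ = 8.00 m/s, a = -2.2 m/s².
v = v₀ + at → t = (0 − 8.00) / -2.2 = 3.64 s
v² = v₀² + 2aΔx → Δx = (0² − 8.00²)/(2·-2.2) = 14.5 m
Distance in phase 3 = 14.5 m

14.55 m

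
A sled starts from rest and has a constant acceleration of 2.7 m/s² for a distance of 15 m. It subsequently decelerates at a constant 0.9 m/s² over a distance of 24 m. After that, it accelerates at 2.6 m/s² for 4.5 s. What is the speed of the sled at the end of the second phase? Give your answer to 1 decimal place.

6.1 m/s

Phase 1 (accelerating): v₀ = 0 m/s, a = 2.7 m/s².
v² = v₀² + 2aΔx = 0² + 2·2.7·15 = 81.0 → v = 9.00 m/s
t = (v − v₀)/a = (9.00 − 0)/2.7 = 3.33 s

Phase 2 (decelerating): v₀ = 9.00 m/s, a = -0.9 m/s².
v² = v₀² + 2aΔx = 9.00² + 2·-0.9·24 = 37.8 → v = 6.15 m/s
t = (v − v₀)/a = (6.15 − 9.00)/-0.9 = 3.17 s
Speed at end of phase 2 = 6.15 m/s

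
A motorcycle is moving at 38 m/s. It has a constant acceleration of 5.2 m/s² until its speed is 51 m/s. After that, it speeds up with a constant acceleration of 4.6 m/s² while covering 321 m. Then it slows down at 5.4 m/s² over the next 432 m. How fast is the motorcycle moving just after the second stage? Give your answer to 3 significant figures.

Phase 1 (accelerating): v₀ = 38.0 m/s, a = 5.2 m/s².
v = v₀ + at → t = (51 − 38.0) / 5.2 = 2.50 s
v² = v₀² + 2aΔx → Δx = (51² − 38.0²)/(2·5.2) = 111 m

Phase 2 (accelerating): v₀ = 51.0 m/s, a = 4.6 m/s².
v² = v₀² + 2aΔx = 51.0² + 2·4.6·321 = 5550 → v = 74.5 m/s
t = (v − v₀)/a = (74.5 − 51.0)/4.6 = 5.11 s
Speed at end of phase 2 = 74.5 m/s

74.5 m/s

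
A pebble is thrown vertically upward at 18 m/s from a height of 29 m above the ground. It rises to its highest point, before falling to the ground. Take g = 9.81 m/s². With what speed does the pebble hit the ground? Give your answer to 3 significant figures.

29.9 m/s

Phase 1 (rising): v₀ = 18.0 m/s, a = -9.81 m/s².
v = v₀ + at → t = (0 − 18.0) / -9.81 = 1.83 s
v² = v₀² + 2aΔx → Δx = (0² − 18.0²)/(2·-9.81) = 16.5 m

Phase 2 (falling): v₀ = 0 m/s, a = -9.81 m/s².
Falls 45.5 m from rest: t = √(2·45.5/9.81) = 3.05 s; v = g·t = 29.9 m/s.
Final speed = 29.9 m/s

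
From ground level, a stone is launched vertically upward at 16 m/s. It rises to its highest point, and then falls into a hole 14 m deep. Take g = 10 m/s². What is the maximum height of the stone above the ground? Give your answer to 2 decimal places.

12.80 m

Phase 1 (rising): v₀ = 16.0 m/s, a = -10 m/s².
v = v₀ + at → t = (0 − 16.0) / -10 = 1.60 s
v² = v₀² + 2aΔx → Δx = (0² − 16.0²)/(2·-10) = 12.8 m
Maximum height = 12.8 m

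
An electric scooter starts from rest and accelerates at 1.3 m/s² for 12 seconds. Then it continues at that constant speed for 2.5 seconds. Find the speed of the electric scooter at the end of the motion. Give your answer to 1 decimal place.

15.6 m/s

Phase 1 (accelerating): v₀ = 0 m/s, a = 1.3 m/s².
v = v₀ + at = 0 + (1.3)(12) = 15.6 m/s
Δx = v₀t + ½at² = 0·12 + 0.5·1.3·12² = 93.6 m

Phase 2 (constant speed): v₀ = 15.6 m/s, a = 0 m/s².
v = v₀ + at = 15.6 + (0)(2.5) = 15.6 m/s
Δx = v₀t + ½at² = 15.6·2.5 + 0.5·0·2.5² = 39.0 m
Final speed = 15.6 m/s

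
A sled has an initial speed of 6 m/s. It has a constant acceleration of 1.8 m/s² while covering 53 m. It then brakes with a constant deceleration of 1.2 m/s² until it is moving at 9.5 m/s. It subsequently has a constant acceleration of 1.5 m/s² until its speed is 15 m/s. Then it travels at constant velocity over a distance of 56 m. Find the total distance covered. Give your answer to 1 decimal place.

Phase 1 (accelerating): v₀ = 6.00 m/s, a = 1.8 m/s².
v² = v₀² + 2aΔx = 6.00² + 2·1.8·53 = 227 → v = 15.1 m/s
t = (v − v₀)/a = (15.1 − 6.00)/1.8 = 5.03 s

Phase 2 (decelerating): v₀ = 15.1 m/s, a = -1.2 m/s².
v = v₀ + at → t = (9.5 − 15.1) / -1.2 = 4.63 s
v² = v₀² + 2aΔx → Δx = (9.5² − 15.1²)/(2·-1.2) = 56.9 m

Phase 3 (accelerating): v₀ = 9.50 m/s, a = 1.5 m/s².
v = v₀ + at → t = (15 − 9.50) / 1.5 = 3.67 s
v² = v₀² + 2aΔx → Δx = (15² − 9.50²)/(2·1.5) = 44.9 m

Phase 4 (constant speed): v₀ = 15.0 m/s, a = 0 m/s².
Constant speed: t = d/v = 56/15.0 = 3.73 s
Total distance = 53.0 + 56.9 + 44.9 + 56.0 = 211 m

210.8 m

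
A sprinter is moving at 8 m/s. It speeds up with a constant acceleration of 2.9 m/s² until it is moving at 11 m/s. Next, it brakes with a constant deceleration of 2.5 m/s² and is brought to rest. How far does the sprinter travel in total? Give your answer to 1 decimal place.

Phase 1 (accelerating): v₀ = 8.00 m/s, a = 2.9 m/s².
v = v₀ + at → t = (11 − 8.00) / 2.9 = 1.03 s
v² = v₀² + 2aΔx → Δx = (11² − 8.00²)/(2·2.9) = 9.83 m

Phase 2 (decelerating): v₀ = 11.0 m/s, a = -2.5 m/s².
v = v₀ + at → t = (0 − 11.0) / -2.5 = 4.40 s
v² = v₀² + 2aΔx → Δx = (0² − 11.0²)/(2·-2.5) = 24.2 m
Total distance = 9.83 + 24.2 = 34.0 m

34.0 m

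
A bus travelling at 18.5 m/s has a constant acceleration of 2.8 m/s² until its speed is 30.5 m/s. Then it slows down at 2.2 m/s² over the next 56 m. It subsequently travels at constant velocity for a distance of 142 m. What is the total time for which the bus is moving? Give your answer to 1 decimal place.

11.7 s

Phase 1 (accelerating): v₀ = 18.5 m/s, a = 2.8 m/s².
v = v₀ + at → t = (30.5 − 18.5) / 2.8 = 4.29 s
v² = v₀² + 2aΔx → Δx = (30.5² − 18.5²)/(2·2.8) = 105 m

Phase 2 (decelerating): v₀ = 30.5 m/s, a = -2.2 m/s².
v² = v₀² + 2aΔx = 30.5² + 2·-2.2·56 = 684 → v = 26.2 m/s
t = (v − v₀)/a = (26.2 − 30.5)/-2.2 = 1.98 s

Phase 3 (constant speed): v₀ = 26.2 m/s, a = 0 m/s².
Constant speed: t = d/v = 142/26.2 = 5.43 s
Total time = 4.29 + 1.98 + 5.43 = 11.7 s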